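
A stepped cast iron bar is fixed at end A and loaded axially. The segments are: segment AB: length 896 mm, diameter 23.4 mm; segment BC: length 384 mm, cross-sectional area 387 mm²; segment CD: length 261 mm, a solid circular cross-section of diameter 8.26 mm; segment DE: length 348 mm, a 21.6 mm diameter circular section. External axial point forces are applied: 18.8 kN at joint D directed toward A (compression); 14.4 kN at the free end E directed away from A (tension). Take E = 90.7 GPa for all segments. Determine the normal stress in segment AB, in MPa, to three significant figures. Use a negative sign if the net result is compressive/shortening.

Internal axial forces (sectioning from the free end, tension +): N_DE = 14.4 kN, N_CD = -4.4 kN, N_BC = -4.4 kN, N_AB = -4.4 kN.
A_AB = 430.1 mm².
σ_AB = N_AB/A_AB = -4400/430.1 = -10.23 MPa.

-10.2 MPa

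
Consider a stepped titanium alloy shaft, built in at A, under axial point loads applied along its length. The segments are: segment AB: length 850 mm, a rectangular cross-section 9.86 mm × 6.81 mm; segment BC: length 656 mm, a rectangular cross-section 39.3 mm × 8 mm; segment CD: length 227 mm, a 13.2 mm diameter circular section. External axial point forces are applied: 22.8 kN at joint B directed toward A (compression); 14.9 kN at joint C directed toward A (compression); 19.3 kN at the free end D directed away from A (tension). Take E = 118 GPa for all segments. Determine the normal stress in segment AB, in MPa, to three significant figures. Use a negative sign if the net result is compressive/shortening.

Internal axial forces (sectioning from the free end, tension +): N_CD = 19.3 kN, N_BC = 4.4 kN, N_AB = -18.4 kN.
A_AB = 67.15 mm².
σ_AB = N_AB/A_AB = -18400/67.15 = -274 MPa.

-274 MPa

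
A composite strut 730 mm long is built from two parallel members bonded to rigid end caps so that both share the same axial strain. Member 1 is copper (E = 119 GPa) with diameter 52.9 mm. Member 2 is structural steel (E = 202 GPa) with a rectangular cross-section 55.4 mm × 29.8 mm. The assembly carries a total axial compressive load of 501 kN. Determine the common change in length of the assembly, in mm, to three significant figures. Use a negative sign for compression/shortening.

A_1 = 2198 mm².
A_2 = 1651 mm².
Equal strain + equilibrium ⇒ each member carries load in proportion to AE: A₁E₁ = 261500000 N, A₂E₂ = 333500000 N, ΣAE = 595000000 N.
δ = PL/ΣAE = -501000·730/595000000 = -0.6146 mm.

-0.615 mm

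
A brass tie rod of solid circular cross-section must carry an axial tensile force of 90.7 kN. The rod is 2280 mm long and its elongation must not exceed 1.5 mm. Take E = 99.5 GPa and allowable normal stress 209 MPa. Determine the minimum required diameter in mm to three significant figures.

42.0 mm

Required area A ≥ P/σ_allow = 90700/209 = 434 mm².
For a solid circular section, d ≥ √(4A/π) = 23.51 mm.
Elongation limit: A ≥ PL/(Eδ_allow) = 90700·2280/(99500·1.5) = 1386 mm² ⇒ d ≥ 42 mm.
The elongation limit governs.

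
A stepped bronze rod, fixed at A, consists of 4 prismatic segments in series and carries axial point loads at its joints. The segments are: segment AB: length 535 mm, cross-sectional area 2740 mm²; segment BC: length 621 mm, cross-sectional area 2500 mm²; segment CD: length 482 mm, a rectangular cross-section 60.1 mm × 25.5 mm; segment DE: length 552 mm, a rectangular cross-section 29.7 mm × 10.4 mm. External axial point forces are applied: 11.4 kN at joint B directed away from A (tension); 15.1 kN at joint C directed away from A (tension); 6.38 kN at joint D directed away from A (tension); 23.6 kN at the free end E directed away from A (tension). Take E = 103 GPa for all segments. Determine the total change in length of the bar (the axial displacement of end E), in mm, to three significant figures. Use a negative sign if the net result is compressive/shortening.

Internal axial forces (sectioning from the free end, tension +): N_DE = 23.6 kN, N_CD = 29.98 kN, N_BC = 45.08 kN, N_AB = 56.48 kN.
A_CD = 1533 mm².
A_DE = 308.9 mm².
δ_AB = 56480·535/(2740·103000) = 0.1071 mm
δ_BC = 45080·621/(2500·103000) = 0.1087 mm
δ_CD = 29980·482/(1533·103000) = 0.09154 mm
δ_DE = 23600·552/(308.9·103000) = 0.4095 mm
δ = Σδ_i = 0.7168 mm.

0.717 mm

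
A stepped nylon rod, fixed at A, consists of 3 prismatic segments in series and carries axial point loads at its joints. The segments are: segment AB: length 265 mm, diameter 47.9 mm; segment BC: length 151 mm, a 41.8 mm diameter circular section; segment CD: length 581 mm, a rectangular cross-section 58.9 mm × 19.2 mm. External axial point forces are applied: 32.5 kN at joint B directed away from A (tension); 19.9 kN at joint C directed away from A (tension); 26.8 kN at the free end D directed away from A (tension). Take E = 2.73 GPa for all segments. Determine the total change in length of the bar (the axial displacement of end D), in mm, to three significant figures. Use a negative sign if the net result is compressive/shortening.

11.2 mm

Internal axial forces (sectioning from the free end, tension +): N_CD = 26.8 kN, N_BC = 46.7 kN, N_AB = 79.2 kN.
A_AB = 1802 mm².
A_BC = 1372 mm².
A_CD = 1131 mm².
δ_AB = 79200·265/(1802·2730) = 4.266 mm
δ_BC = 46700·151/(1372·2730) = 1.882 mm
δ_CD = 26800·581/(1131·2730) = 5.043 mm
δ = Σδ_i = 11.19 mm.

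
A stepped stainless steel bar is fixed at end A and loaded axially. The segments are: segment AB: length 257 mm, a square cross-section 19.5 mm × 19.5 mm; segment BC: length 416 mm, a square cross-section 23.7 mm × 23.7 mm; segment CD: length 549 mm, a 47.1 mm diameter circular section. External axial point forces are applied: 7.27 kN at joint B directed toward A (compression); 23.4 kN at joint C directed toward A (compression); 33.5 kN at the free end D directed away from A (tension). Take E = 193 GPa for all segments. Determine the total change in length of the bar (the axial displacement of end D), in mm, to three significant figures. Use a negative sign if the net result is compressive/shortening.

Internal axial forces (sectioning from the free end, tension +): N_CD = 33.5 kN, N_BC = 10.1 kN, N_AB = 2.83 kN.
A_AB = 380.2 mm².
A_BC = 561.7 mm².
A_CD = 1742 mm².
δ_AB = 2830·257/(380.2·193000) = 0.00991 mm
δ_BC = 10100·416/(561.7·193000) = 0.03876 mm
δ_CD = 33500·549/(1742·193000) = 0.05469 mm
δ = Σδ_i = 0.1034 mm.

0.103 mm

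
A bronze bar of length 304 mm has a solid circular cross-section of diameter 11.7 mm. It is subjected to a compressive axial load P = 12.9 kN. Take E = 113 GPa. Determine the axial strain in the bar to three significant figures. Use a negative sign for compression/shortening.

-0.00106

A = 107.5 mm².
σ = N/A = -120 MPa; ε = σ/E = -120/113000 = -1.062e-03.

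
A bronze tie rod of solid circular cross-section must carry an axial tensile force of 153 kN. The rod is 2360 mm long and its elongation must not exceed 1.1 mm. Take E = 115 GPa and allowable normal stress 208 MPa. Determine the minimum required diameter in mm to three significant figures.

60.3 mm

Required area A ≥ P/σ_allow = 153000/208 = 735.6 mm².
For a solid circular section, d ≥ √(4A/π) = 30.6 mm.
Elongation limit: A ≥ PL/(Eδ_allow) = 153000·2360/(115000·1.1) = 2854 mm² ⇒ d ≥ 60.29 mm.
The elongation limit governs.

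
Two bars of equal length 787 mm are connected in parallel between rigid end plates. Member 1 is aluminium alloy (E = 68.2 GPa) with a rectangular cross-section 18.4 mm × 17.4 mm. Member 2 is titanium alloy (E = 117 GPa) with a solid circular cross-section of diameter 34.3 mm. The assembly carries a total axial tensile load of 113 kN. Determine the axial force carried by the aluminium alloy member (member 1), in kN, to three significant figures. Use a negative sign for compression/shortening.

A_1 = 320.2 mm².
A_2 = 924 mm².
Equal strain + equilibrium ⇒ each member carries load in proportion to AE: A₁E₁ = 21830000 N, A₂E₂ = 108100000 N, ΣAE = 129900000 N.
F₁ = P·A₁E₁/ΣAE = 113000·21830000/129900000 = 18990 N.

19.0 kN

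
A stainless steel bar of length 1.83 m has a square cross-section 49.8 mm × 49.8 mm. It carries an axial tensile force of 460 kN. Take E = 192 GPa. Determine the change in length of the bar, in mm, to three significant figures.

1.77 mm

A = 2480 mm².
δ_mech = NL/(AE) = 460000·1830/(2480·192000) = 1.768 mm.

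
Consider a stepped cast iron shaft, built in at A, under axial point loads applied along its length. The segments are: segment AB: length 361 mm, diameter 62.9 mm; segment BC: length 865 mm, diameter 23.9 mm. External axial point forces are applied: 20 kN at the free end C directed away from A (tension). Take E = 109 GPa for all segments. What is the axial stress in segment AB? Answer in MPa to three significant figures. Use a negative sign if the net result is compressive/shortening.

6.44 MPa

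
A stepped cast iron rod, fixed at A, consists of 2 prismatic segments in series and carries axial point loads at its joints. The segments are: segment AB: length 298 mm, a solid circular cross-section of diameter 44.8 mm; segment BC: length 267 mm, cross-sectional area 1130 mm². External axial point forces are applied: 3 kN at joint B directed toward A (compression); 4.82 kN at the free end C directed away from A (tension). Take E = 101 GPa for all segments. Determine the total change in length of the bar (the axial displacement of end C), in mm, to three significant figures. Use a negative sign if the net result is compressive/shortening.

Internal axial forces (sectioning from the free end, tension +): N_BC = 4.82 kN, N_AB = 1.82 kN.
A_AB = 1576 mm².
δ_AB = 1820·298/(1576·101000) = 0.003407 mm
δ_BC = 4820·267/(1130·101000) = 0.01128 mm
δ = Σδ_i = 0.01468 mm.

0.0147 mm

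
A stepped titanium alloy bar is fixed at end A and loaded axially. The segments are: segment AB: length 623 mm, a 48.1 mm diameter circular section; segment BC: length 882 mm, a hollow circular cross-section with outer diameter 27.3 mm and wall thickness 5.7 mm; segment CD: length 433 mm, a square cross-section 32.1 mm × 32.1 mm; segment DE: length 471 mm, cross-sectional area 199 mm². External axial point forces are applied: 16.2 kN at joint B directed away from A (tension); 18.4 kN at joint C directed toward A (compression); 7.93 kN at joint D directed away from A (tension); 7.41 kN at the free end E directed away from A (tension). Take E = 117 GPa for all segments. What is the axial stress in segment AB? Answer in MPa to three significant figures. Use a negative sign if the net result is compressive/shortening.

7.23 MPa

Internal axial forces (sectioning from the free end, tension +): N_DE = 7.41 kN, N_CD = 15.34 kN, N_BC = -3.06 kN, N_AB = 13.14 kN.
A_AB = 1817 mm².
σ_AB = N_AB/A_AB = 13140/1817 = 7.231 MPa.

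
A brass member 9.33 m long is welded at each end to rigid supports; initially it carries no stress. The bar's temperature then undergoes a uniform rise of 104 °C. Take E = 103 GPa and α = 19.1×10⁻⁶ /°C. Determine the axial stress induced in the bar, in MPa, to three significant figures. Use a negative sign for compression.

-205 MPa

Free thermal expansion αLΔT = 19.1e-6 · 9330 · 104 = 18.53 mm.
The walls impose strain ε = −(18.53)/9330 = -1.9864e-03; σ = Eε = 103000 · -1.9864e-03 = -204.6 MPa.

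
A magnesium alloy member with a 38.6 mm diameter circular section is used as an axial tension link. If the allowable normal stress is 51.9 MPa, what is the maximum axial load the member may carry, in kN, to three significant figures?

60.7 kN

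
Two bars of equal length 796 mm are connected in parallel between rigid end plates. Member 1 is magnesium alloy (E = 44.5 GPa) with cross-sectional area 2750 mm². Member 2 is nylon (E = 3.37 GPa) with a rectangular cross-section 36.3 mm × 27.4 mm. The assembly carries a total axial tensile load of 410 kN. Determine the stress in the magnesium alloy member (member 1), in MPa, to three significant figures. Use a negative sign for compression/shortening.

145 MPa

A_2 = 994.6 mm².
Equal strain + equilibrium ⇒ each member carries load in proportion to AE: A₁E₁ = 122400000 N, A₂E₂ = 3352000 N, ΣAE = 125700000 N.
σ₁ = P·E₁/ΣAE = 410000·44500/125700000 = 145.1 MPa.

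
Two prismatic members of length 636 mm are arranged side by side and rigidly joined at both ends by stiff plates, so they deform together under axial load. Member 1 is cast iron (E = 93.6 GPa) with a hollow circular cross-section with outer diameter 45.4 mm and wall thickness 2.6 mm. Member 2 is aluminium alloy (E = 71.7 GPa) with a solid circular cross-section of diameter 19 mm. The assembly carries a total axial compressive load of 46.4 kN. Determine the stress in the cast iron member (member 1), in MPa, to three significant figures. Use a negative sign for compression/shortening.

-81.9 MPa

A_1 = 349.6 mm².
A_2 = 283.5 mm².
Equal strain + equilibrium ⇒ each member carries load in proportion to AE: A₁E₁ = 32720000 N, A₂E₂ = 20330000 N, ΣAE = 53050000 N.
σ₁ = P·E₁/ΣAE = -46400·93600/53050000 = -81.87 MPa.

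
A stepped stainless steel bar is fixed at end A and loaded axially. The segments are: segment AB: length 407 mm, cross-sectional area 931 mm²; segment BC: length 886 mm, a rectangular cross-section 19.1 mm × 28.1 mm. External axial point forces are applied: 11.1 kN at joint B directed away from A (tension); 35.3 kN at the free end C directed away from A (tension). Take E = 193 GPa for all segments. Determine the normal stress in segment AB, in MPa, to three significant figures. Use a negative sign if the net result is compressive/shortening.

49.8 MPa

Internal axial forces (sectioning from the free end, tension +): N_BC = 35.3 kN, N_AB = 46.4 kN.
σ_AB = N_AB/A_AB = 46400/931 = 49.84 MPa.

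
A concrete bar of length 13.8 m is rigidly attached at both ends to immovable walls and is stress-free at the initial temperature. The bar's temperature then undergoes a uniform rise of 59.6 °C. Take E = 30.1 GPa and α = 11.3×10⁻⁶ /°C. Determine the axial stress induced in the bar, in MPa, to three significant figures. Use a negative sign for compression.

-20.3 MPa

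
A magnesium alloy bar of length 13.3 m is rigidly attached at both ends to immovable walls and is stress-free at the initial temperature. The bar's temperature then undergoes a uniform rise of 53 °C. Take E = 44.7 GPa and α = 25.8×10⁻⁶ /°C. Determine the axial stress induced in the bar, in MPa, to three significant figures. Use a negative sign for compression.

-61.1 MPa

Free thermal expansion αLΔT = 25.8e-6 · 13300 · 53 = 18.19 mm.
The walls impose strain ε = −(18.19)/13300 = -1.3674e-03; σ = Eε = 44700 · -1.3674e-03 = -61.12 MPa.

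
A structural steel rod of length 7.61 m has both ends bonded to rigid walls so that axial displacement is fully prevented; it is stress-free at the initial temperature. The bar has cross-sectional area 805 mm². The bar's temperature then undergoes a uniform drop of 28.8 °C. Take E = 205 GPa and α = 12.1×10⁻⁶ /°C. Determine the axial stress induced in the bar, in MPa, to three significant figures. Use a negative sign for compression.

71.4 MPa

Free thermal expansion αLΔT = 12.1e-6 · 7610 · -28.8 = -2.652 mm.
The walls impose strain ε = −(-2.652)/7610 = 3.4848e-04; σ = Eε = 205000 · 3.4848e-04 = 71.44 MPa.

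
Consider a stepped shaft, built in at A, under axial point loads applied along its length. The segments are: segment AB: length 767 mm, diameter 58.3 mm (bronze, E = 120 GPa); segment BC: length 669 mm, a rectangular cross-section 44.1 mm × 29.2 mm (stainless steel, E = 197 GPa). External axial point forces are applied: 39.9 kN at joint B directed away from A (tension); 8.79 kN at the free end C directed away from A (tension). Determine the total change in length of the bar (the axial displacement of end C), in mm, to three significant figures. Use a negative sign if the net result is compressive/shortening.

Internal axial forces (sectioning from the free end, tension +): N_BC = 8.79 kN, N_AB = 48.69 kN.
A_AB = 2669 mm².
A_BC = 1288 mm².
δ_AB = 48690·767/(2669·120000) = 0.1166 mm
δ_BC = 8790·669/(1288·197000) = 0.02318 mm
δ = Σδ_i = 0.1398 mm.

0.140 mm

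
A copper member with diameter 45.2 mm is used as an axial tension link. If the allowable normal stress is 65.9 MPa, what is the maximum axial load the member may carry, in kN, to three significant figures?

A = 1605 mm².
P_max = σ_allow · A = 65.9 · 1605 = 105700 N = 105.7 kN.

106 kN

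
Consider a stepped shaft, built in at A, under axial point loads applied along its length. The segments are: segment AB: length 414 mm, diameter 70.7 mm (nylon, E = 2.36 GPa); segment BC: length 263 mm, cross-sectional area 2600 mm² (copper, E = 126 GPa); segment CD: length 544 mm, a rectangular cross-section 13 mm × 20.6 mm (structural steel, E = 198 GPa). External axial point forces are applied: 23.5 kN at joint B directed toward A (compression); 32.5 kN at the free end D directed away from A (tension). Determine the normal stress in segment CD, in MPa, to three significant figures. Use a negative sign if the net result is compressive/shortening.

121 MPa

Internal axial forces (sectioning from the free end, tension +): N_CD = 32.5 kN, N_BC = 32.5 kN, N_AB = 9 kN.
A_CD = 267.8 mm².
σ_CD = N_CD/A_CD = 32500/267.8 = 121.4 MPa.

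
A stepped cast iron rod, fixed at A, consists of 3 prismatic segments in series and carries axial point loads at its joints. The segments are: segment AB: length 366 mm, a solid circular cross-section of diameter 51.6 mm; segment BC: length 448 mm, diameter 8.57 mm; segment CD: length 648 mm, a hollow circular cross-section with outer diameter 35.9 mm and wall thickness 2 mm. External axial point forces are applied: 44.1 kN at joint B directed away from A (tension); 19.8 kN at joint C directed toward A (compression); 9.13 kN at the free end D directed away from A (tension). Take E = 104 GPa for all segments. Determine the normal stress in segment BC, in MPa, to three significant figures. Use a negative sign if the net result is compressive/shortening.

Internal axial forces (sectioning from the free end, tension +): N_CD = 9.13 kN, N_BC = -10.67 kN, N_AB = 33.43 kN.
A_BC = 57.68 mm².
σ_BC = N_BC/A_BC = -10670/57.68 = -185 MPa.

-185 MPa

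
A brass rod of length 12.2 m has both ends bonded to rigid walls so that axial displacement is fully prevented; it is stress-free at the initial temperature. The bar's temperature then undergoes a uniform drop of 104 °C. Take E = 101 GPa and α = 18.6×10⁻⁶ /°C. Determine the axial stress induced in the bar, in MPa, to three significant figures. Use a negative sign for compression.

Free thermal expansion αLΔT = 18.6e-6 · 12200 · -104 = -23.6 mm.
The walls impose strain ε = −(-23.6)/12200 = 1.9344e-03; σ = Eε = 101000 · 1.9344e-03 = 195.4 MPa.

195 MPa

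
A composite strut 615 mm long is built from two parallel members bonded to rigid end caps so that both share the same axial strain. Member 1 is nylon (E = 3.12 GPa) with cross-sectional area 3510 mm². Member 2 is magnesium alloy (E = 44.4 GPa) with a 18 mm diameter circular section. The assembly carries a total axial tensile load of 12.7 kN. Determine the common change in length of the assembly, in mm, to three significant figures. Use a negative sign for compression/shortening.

0.351 mm

A_2 = 254.5 mm².
Equal strain + equilibrium ⇒ each member carries load in proportion to AE: A₁E₁ = 10950000 N, A₂E₂ = 11300000 N, ΣAE = 22250000 N.
δ = PL/ΣAE = 12700·615/22250000 = 0.351 mm.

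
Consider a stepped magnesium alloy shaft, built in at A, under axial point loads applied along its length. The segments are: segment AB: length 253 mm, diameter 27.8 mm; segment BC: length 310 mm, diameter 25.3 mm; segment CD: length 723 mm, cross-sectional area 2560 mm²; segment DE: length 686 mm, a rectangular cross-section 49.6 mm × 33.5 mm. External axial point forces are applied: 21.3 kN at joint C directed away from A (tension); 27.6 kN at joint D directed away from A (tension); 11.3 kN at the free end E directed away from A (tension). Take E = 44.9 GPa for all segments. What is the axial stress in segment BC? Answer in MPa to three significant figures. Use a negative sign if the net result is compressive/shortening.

120 MPa

Internal axial forces (sectioning from the free end, tension +): N_DE = 11.3 kN, N_CD = 38.9 kN, N_BC = 60.2 kN, N_AB = 60.2 kN.
A_BC = 502.7 mm².
σ_BC = N_BC/A_BC = 60200/502.7 = 119.7 MPa.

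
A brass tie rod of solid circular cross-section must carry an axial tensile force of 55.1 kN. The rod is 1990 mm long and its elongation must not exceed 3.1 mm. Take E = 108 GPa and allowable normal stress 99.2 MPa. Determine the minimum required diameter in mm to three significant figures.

26.6 mm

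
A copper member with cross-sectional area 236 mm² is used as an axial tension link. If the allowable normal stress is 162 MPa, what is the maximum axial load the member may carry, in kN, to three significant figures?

38.2 kN

P_max = σ_allow · A = 162 · 236 = 38230 N = 38.23 kN.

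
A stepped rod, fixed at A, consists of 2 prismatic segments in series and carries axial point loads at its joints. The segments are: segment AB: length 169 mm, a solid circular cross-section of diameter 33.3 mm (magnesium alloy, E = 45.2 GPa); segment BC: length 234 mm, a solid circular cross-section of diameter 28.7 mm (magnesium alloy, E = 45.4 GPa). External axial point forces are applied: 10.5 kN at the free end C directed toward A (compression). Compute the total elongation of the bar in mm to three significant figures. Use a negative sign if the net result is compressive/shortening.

Internal axial forces (sectioning from the free end, tension +): N_BC = -10.5 kN, N_AB = -10.5 kN.
A_AB = 870.9 mm².
A_BC = 646.9 mm².
δ_AB = -10500·169/(870.9·45200) = -0.04508 mm
δ_BC = -10500·234/(646.9·45400) = -0.08366 mm
δ = Σδ_i = -0.1287 mm.

-0.129 mm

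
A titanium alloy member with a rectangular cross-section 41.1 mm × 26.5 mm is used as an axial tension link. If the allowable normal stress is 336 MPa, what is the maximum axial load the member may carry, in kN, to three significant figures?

A = 1089 mm².
P_max = σ_allow · A = 336 · 1089 = 366000 N = 366 kN.

366 kN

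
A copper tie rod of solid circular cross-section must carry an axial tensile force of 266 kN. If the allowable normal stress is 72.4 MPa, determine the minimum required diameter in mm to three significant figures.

Required area A ≥ P/σ_allow = 266000/72.4 = 3674 mm².
For a solid circular section, d ≥ √(4A/π) = 68.4 mm.

68.4 mm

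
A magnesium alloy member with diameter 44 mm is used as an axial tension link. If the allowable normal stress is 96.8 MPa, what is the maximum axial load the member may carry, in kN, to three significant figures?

147 kN

A = 1521 mm².
P_max = σ_allow · A = 96.8 · 1521 = 147200 N = 147.2 kN.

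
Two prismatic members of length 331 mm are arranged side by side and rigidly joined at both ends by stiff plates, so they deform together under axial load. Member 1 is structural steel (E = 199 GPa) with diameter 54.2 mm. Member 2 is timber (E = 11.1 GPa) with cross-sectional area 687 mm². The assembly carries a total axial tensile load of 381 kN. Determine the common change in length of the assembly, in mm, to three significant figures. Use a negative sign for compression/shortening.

0.270 mm

A_1 = 2307 mm².
Equal strain + equilibrium ⇒ each member carries load in proportion to AE: A₁E₁ = 459100000 N, A₂E₂ = 7626000 N, ΣAE = 466800000 N.
δ = PL/ΣAE = 381000·331/466800000 = 0.2702 mm.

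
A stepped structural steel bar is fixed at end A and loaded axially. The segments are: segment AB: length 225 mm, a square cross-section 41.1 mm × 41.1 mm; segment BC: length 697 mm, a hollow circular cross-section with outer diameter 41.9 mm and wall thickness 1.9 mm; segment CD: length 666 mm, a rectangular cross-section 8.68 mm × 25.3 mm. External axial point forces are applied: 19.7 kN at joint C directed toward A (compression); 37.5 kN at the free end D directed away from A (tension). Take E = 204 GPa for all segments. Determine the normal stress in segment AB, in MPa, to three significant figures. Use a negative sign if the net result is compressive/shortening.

Internal axial forces (sectioning from the free end, tension +): N_CD = 37.5 kN, N_BC = 17.8 kN, N_AB = 17.8 kN.
A_AB = 1689 mm².
σ_AB = N_AB/A_AB = 17800/1689 = 10.54 MPa.

10.5 MPa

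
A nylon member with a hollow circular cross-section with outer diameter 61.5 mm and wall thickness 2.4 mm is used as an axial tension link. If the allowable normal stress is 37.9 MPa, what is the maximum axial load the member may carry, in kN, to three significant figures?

A = 445.6 mm².
P_max = σ_allow · A = 37.9 · 445.6 = 16890 N = 16.89 kN.

16.9 kN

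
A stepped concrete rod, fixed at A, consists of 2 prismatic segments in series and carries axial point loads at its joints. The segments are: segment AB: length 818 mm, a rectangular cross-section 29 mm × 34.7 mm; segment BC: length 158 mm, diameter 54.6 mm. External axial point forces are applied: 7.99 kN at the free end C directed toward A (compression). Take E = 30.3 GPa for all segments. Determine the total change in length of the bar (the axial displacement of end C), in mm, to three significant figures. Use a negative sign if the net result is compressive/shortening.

-0.232 mm

Internal axial forces (sectioning from the free end, tension +): N_BC = -7.99 kN, N_AB = -7.99 kN.
A_AB = 1006 mm².
A_BC = 2341 mm².
δ_AB = -7990·818/(1006·30300) = -0.2144 mm
δ_BC = -7990·158/(2341·30300) = -0.01779 mm
δ = Σδ_i = -0.2321 mm.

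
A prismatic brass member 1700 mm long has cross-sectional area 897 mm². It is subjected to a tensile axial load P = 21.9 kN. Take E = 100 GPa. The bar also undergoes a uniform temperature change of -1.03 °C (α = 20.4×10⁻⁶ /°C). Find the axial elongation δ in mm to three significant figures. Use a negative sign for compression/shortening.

0.379 mm

δ_mech = NL/(AE) = 21900·1700/(897·100000) = 0.4151 mm.
δ_thermal = αLΔT = 20.4e-6·1700·-1.03 = -0.03572 mm.
δ = δ_mech + δ_thermal = 0.3793 mm.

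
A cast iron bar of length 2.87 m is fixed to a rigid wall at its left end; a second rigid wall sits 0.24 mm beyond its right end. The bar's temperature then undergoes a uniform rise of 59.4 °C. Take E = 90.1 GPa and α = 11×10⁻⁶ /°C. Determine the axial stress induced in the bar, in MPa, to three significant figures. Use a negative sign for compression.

Free thermal expansion αLΔT = 11e-6 · 2870 · 59.4 = 1.875 mm.
The walls engage after the gap closes; constrained expansion = 1.875 − 0.24 = 1.635 mm.
The walls impose strain ε = −(1.635)/2870 = -5.6978e-04; σ = Eε = 90100 · -5.6978e-04 = -51.34 MPa.

-51.3 MPa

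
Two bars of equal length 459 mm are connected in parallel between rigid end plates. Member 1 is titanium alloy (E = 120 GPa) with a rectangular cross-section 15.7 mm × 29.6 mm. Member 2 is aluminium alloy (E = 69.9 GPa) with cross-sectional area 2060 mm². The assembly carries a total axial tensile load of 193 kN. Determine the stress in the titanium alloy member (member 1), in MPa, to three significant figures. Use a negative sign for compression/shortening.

A_1 = 464.7 mm².
Equal strain + equilibrium ⇒ each member carries load in proportion to AE: A₁E₁ = 55770000 N, A₂E₂ = 144000000 N, ΣAE = 199800000 N.
σ₁ = P·E₁/ΣAE = 193000·120000/199800000 = 115.9 MPa.

116 MPa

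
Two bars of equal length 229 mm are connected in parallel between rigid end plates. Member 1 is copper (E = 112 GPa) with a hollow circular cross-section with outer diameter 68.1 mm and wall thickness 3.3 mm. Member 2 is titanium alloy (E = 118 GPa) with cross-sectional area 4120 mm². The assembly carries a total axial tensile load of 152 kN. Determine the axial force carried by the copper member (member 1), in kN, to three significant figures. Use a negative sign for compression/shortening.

20.4 kN

A_1 = 671.8 mm².
Equal strain + equilibrium ⇒ each member carries load in proportion to AE: A₁E₁ = 75240000 N, A₂E₂ = 486200000 N, ΣAE = 561400000 N.
F₁ = P·A₁E₁/ΣAE = 152000·75240000/561400000 = 20370 N.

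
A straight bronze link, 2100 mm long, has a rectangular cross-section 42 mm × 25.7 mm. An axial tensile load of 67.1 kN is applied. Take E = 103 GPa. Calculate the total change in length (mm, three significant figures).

1.27 mm

A = 1079 mm².
δ_mech = NL/(AE) = 67100·2100/(1079·103000) = 1.267 mm.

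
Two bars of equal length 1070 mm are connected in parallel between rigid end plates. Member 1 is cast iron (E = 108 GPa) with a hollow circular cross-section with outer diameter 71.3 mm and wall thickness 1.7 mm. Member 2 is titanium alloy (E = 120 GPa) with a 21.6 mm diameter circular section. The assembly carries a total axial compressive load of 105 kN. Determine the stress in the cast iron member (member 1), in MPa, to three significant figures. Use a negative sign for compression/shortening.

-135 MPa

A_1 = 371.7 mm².
A_2 = 366.4 mm².
Equal strain + equilibrium ⇒ each member carries load in proportion to AE: A₁E₁ = 40150000 N, A₂E₂ = 43970000 N, ΣAE = 84120000 N.
σ₁ = P·E₁/ΣAE = -105000·108000/84120000 = -134.8 MPa.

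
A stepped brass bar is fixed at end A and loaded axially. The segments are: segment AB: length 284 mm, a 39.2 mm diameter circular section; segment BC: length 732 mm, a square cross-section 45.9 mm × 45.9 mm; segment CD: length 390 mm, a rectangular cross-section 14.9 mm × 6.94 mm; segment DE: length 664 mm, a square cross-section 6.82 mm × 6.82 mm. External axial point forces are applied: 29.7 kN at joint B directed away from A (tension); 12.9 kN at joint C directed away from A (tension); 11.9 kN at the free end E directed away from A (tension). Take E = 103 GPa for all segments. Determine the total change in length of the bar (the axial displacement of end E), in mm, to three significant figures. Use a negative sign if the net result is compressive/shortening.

Internal axial forces (sectioning from the free end, tension +): N_DE = 11.9 kN, N_CD = 11.9 kN, N_BC = 24.8 kN, N_AB = 54.5 kN.
A_AB = 1207 mm².
A_BC = 2107 mm².
A_CD = 103.4 mm².
A_DE = 46.51 mm².
δ_AB = 54500·284/(1207·103000) = 0.1245 mm
δ_BC = 24800·732/(2107·103000) = 0.08366 mm
δ_CD = 11900·390/(103.4·103000) = 0.4357 mm
δ_DE = 11900·664/(46.51·103000) = 1.649 mm
δ = Σδ_i = 2.293 mm.

2.29 mm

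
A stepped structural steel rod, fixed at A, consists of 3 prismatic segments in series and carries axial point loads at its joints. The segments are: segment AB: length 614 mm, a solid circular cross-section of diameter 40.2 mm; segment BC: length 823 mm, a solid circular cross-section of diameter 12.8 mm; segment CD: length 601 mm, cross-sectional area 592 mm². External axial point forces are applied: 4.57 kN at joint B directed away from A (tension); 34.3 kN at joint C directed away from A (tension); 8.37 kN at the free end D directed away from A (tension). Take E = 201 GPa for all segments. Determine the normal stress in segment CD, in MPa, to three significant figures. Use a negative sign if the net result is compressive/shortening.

Internal axial forces (sectioning from the free end, tension +): N_CD = 8.37 kN, N_BC = 42.67 kN, N_AB = 47.24 kN.
σ_CD = N_CD/A_CD = 8370/592 = 14.14 MPa.

14.1 MPa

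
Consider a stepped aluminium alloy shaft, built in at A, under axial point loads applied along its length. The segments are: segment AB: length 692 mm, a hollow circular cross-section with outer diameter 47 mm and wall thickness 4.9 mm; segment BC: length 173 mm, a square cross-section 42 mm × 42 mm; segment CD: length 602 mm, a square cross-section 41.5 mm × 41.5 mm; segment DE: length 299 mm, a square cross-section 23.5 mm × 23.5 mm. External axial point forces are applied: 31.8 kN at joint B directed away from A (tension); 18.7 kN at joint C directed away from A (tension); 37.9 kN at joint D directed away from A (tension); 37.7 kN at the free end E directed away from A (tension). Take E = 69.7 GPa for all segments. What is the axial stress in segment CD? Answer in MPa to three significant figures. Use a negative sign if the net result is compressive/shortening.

Internal axial forces (sectioning from the free end, tension +): N_DE = 37.7 kN, N_CD = 75.6 kN, N_BC = 94.3 kN, N_AB = 126.1 kN.
A_CD = 1722 mm².
σ_CD = N_CD/A_CD = 75600/1722 = 43.9 MPa.

43.9 MPa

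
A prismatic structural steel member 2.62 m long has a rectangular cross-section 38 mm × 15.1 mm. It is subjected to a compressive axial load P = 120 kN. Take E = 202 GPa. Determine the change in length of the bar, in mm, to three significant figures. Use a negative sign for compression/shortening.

-2.71 mm

A = 573.8 mm².
δ_mech = NL/(AE) = -120000·2620/(573.8·202000) = -2.713 mm.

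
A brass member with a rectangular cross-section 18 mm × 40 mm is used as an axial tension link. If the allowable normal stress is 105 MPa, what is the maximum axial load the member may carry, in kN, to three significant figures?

A = 720 mm².
P_max = σ_allow · A = 105 · 720 = 75600 N = 75.6 kN.

75.6 kN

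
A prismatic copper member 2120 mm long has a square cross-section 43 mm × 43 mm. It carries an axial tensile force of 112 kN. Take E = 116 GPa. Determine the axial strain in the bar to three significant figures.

A = 1849 mm².
σ = N/A = 60.57 MPa; ε = σ/E = 60.57/116000 = 5.222e-04.

5.22e-04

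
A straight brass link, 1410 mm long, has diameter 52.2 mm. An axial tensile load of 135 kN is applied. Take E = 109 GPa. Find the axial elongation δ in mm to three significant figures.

A = 2140 mm².
δ_mech = NL/(AE) = 135000·1410/(2140·109000) = 0.816 mm.

0.816 mm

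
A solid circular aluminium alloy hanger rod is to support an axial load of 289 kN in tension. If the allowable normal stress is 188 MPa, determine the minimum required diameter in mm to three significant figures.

44.2 mm

Required area A ≥ P/σ_allow = 289000/188 = 1537 mm².
For a solid circular section, d ≥ √(4A/π) = 44.24 mm.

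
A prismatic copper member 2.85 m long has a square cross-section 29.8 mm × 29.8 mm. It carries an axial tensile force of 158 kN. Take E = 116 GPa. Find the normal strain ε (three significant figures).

A = 888 mm².
σ = N/A = 177.9 MPa; ε = σ/E = 177.9/116000 = 1.534e-03.

0.00153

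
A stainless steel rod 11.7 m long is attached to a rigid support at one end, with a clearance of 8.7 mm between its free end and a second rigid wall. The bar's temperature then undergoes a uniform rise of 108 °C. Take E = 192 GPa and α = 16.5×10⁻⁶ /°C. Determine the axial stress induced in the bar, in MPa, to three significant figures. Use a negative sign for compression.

-199 MPa

Free thermal expansion αLΔT = 16.5e-6 · 11700 · 108 = 20.85 mm.
The walls engage after the gap closes; constrained expansion = 20.85 − 8.7 = 12.15 mm.
The walls impose strain ε = −(12.15)/11700 = -1.0384e-03; σ = Eε = 192000 · -1.0384e-03 = -199.4 MPa.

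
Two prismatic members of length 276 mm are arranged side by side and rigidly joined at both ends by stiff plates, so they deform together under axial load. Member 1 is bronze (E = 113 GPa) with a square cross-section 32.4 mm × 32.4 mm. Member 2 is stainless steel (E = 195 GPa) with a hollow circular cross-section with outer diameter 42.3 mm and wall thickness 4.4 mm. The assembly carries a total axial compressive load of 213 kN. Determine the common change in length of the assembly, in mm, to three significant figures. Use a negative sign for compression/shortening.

A_1 = 1050 mm².
A_2 = 523.9 mm².
Equal strain + equilibrium ⇒ each member carries load in proportion to AE: A₁E₁ = 118600000 N, A₂E₂ = 102200000 N, ΣAE = 220800000 N.
δ = PL/ΣAE = -213000·276/220800000 = -0.2663 mm.

-0.266 mm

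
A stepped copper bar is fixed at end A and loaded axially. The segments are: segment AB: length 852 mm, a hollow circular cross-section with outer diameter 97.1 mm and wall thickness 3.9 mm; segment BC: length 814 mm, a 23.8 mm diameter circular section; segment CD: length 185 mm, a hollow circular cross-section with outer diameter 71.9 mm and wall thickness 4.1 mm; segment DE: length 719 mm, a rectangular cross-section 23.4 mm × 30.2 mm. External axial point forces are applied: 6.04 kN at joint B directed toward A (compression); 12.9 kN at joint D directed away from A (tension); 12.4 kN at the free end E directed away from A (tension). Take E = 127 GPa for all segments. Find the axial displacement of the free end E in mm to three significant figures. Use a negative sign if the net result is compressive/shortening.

Internal axial forces (sectioning from the free end, tension +): N_DE = 12.4 kN, N_CD = 25.3 kN, N_BC = 25.3 kN, N_AB = 19.26 kN.
A_AB = 1142 mm².
A_BC = 444.9 mm².
A_CD = 873.3 mm².
A_DE = 706.7 mm².
δ_AB = 19260·852/(1142·127000) = 0.1132 mm
δ_BC = 25300·814/(444.9·127000) = 0.3645 mm
δ_CD = 25300·185/(873.3·127000) = 0.0422 mm
δ_DE = 12400·719/(706.7·127000) = 0.09934 mm
δ = Σδ_i = 0.6192 mm.

0.619 mm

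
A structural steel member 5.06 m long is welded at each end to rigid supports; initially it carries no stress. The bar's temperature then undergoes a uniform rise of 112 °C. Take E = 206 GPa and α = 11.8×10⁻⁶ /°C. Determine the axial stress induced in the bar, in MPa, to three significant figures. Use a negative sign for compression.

-272 MPa

Free thermal expansion αLΔT = 11.8e-6 · 5060 · 112 = 6.687 mm.
The walls impose strain ε = −(6.687)/5060 = -1.3216e-03; σ = Eε = 206000 · -1.3216e-03 = -272.2 MPa.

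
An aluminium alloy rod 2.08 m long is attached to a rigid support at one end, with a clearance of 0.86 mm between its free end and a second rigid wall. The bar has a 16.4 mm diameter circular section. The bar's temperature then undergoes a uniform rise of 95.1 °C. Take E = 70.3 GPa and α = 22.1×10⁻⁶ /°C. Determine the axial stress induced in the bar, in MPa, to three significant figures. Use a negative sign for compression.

Free thermal expansion αLΔT = 22.1e-6 · 2080 · 95.1 = 4.372 mm.
The walls engage after the gap closes; constrained expansion = 4.372 − 0.86 = 3.512 mm.
The walls impose strain ε = −(3.512)/2080 = -1.6882e-03; σ = Eε = 70300 · -1.6882e-03 = -118.7 MPa.

-119 MPa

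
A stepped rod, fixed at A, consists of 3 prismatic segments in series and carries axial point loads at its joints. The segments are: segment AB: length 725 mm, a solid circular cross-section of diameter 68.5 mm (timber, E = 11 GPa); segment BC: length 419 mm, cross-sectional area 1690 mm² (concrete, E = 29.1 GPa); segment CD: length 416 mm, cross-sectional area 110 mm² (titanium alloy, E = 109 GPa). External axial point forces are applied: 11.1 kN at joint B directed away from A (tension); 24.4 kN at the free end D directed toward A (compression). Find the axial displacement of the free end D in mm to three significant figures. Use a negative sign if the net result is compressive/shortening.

Internal axial forces (sectioning from the free end, tension +): N_CD = -24.4 kN, N_BC = -24.4 kN, N_AB = -13.3 kN.
A_AB = 3685 mm².
δ_AB = -13300·725/(3685·11000) = -0.2379 mm
δ_BC = -24400·419/(1690·29100) = -0.2079 mm
δ_CD = -24400·416/(110·109000) = -0.8466 mm
δ = Σδ_i = -1.292 mm.

-1.29 mm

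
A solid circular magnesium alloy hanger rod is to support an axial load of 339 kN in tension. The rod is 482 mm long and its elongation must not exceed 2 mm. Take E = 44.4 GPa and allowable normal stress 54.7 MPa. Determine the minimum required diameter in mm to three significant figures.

88.8 mm

Required area A ≥ P/σ_allow = 339000/54.7 = 6197 mm².
For a solid circular section, d ≥ √(4A/π) = 88.83 mm.
Elongation limit: A ≥ PL/(Eδ_allow) = 339000·482/(44400·2) = 1840 mm² ⇒ d ≥ 48.4 mm.
The stress limit governs.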